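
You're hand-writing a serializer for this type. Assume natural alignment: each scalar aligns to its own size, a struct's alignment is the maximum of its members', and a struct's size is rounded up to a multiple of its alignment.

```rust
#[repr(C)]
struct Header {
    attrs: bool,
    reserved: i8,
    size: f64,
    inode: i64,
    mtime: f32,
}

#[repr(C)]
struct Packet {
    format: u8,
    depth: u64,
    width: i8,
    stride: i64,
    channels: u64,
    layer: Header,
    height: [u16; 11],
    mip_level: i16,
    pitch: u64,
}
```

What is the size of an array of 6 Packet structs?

Header: attrs at 0 (size 1, align 1) → ends 1; reserved at 1 (size 1, align 1) → ends 2; pad 6 to align 8 for size; size at 8 (size 8, align 8) → ends 16; inode at 16 (size 8, align 8) → ends 24; mtime at 24 (size 4, align 4) → ends 28; tail pad 4 to reach multiple of 8; total 32 bytes, alignment 8
format at 0 (size 1, align 1) → ends 1
pad 7 to align 8 for depth
depth at 8 (size 8, align 8) → ends 16
width at 16 (size 1, align 1) → ends 17
pad 7 to align 8 for stride
stride at 24 (size 8, align 8) → ends 32
channels at 32 (size 8, align 8) → ends 40
layer at 40 (size 32, align 8) → ends 72
height at 72 (size 22, align 2) → ends 94
mip_level at 94 (size 2, align 2) → ends 96
pitch at 96 (size 8, align 8) → ends 104
total 104 bytes, alignment 8
array of 6: 6 × 104 = 624

624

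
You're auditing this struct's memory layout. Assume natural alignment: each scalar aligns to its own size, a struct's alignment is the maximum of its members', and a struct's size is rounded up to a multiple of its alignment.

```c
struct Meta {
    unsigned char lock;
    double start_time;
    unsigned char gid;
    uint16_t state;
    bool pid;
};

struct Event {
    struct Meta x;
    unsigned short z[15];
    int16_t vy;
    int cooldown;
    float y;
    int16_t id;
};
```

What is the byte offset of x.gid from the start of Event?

16

Meta: 0..1  lock  (1B, 1-aligned); 1..8  -- padding (7B); 8..16  start_time  (8B, 8-aligned); 16..17  gid  (1B, 1-aligned); 17..18  -- padding (1B); 18..20  state  (2B, 2-aligned); 20..21  pid  (1B, 1-aligned); 21..24  -- tail padding (3B); sizeof = 24, alignof = 8
0..24  x  (24B, 8-aligned)
within Meta: gid at 16
0 + 16 = 16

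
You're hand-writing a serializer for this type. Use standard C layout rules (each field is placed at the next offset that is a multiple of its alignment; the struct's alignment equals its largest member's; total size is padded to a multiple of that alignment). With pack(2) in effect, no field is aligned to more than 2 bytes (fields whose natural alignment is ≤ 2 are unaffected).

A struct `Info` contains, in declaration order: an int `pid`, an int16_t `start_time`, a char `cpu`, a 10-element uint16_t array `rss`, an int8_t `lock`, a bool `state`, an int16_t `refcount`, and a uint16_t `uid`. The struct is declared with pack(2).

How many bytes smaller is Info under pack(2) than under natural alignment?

2

natural layout:
  pid at 0 (size 4, align 4) → ends 4
  start_time at 4 (size 2, align 2) → ends 6
  cpu at 6 (size 1, align 1) → ends 7
  pad 1 to align 2 for rss
  rss at 8 (size 20, align 2) → ends 28
  lock at 28 (size 1, align 1) → ends 29
  state at 29 (size 1, align 1) → ends 30
  refcount at 30 (size 2, align 2) → ends 32
  uid at 32 (size 2, align 2) → ends 34
  tail pad 2 to reach multiple of 4
  total 36 bytes, alignment 4
packed(2) layout:
  pid at 0 (size 4, align 2) → ends 4
  start_time at 4 (size 2, align 2) → ends 6
  cpu at 6 (size 1, align 1) → ends 7
  pad 1 to align 2 for rss
  rss at 8 (size 20, align 2) → ends 28
  lock at 28 (size 1, align 1) → ends 29
  state at 29 (size 1, align 1) → ends 30
  refcount at 30 (size 2, align 2) → ends 32
  uid at 32 (size 2, align 2) → ends 34
  total 34 bytes, alignment 2
36 − 34 = 2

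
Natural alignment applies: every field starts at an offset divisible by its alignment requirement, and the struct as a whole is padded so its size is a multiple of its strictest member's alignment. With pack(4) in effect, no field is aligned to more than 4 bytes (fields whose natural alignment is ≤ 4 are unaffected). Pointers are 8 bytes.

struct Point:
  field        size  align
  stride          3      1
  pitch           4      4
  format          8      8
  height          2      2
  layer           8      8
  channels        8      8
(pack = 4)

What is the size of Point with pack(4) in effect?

stride at 0 (size 3, align 1) → ends 3
pad 1 to align 4 for pitch
pitch at 4 (size 4, align 4) → ends 8
format at 8 (size 8, align 4) → ends 16
height at 16 (size 2, align 2) → ends 18
pad 2 to align 4 for layer
layer at 20 (size 8, align 4) → ends 28
channels at 28 (size 8, align 4) → ends 36
total 36 bytes, alignment 4

36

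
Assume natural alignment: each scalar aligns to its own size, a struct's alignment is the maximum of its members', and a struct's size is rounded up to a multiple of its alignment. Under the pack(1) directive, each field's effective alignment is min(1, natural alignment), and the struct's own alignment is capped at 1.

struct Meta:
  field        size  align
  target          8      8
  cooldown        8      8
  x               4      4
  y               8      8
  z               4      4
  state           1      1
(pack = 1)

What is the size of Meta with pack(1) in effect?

33

@0: target [8B, align 1] → 8
@8: cooldown [8B, align 1] → 16
@16: x [4B, align 1] → 20
@20: y [8B, align 1] → 28
@28: z [4B, align 1] → 32
@32: state [1B, align 1] → 33
size 33, align 1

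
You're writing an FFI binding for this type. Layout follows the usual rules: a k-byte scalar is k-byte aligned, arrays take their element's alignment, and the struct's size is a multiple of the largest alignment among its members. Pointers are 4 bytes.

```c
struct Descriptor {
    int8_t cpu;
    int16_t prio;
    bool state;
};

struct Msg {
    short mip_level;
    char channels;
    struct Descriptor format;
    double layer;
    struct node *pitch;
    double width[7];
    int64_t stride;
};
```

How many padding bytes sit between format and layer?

Descriptor: @0: cpu [1B, align 1] → 1; +1 pad (align 2); @2: prio [2B, align 2] → 4; @4: state [1B, align 1] → 5; +1 tail pad (align 2); size 6, align 2
@0: mip_level [2B, align 2] → 2
@2: channels [1B, align 1] → 3
+1 pad (align 2)
@4: format [6B, align 2] → 10
+6 pad (align 8)
@16: layer [8B, align 8] → 24

6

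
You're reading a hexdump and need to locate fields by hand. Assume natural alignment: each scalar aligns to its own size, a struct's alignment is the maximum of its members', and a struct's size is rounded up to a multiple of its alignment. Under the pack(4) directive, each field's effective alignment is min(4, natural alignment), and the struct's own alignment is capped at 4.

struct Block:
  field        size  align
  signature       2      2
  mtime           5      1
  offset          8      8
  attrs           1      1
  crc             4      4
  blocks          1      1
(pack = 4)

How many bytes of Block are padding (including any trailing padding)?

7

@0: signature [2B, align 2] → 2
@2: mtime [5B, align 1] → 7
+1 pad (align 4)
@8: offset [8B, align 4] → 16
@16: attrs [1B, align 1] → 17
+3 pad (align 4)
@20: crc [4B, align 4] → 24
@24: blocks [1B, align 1] → 25
+3 tail pad (align 4)
size 28, align 4
data bytes 21, size 28 → padding 7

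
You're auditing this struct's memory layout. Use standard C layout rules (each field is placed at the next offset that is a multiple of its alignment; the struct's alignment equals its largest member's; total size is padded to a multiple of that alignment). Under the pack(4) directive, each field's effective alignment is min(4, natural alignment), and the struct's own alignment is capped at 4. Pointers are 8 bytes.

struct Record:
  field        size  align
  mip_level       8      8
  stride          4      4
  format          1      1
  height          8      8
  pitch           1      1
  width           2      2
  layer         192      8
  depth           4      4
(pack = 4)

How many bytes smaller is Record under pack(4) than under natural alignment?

8

natural layout:
  0..8  mip_level  (8B, 8-aligned)
  8..12  stride  (4B, 4-aligned)
  12..13  format  (1B, 1-aligned)
  13..16  -- padding (3B)
  16..24  height  (8B, 8-aligned)
  24..25  pitch  (1B, 1-aligned)
  25..26  -- padding (1B)
  26..28  width  (2B, 2-aligned)
  28..32  -- padding (4B)
  32..224  layer  (192B, 8-aligned)
  224..228  depth  (4B, 4-aligned)
  228..232  -- tail padding (4B)
  sizeof = 232, alignof = 8
packed(4) layout:
  0..8  mip_level  (8B, 4-aligned)
  8..12  stride  (4B, 4-aligned)
  12..13  format  (1B, 1-aligned)
  13..16  -- padding (3B)
  16..24  height  (8B, 4-aligned)
  24..25  pitch  (1B, 1-aligned)
  25..26  -- padding (1B)
  26..28  width  (2B, 2-aligned)
  28..220  layer  (192B, 4-aligned)
  220..224  depth  (4B, 4-aligned)
  sizeof = 224, alignof = 4
232 − 224 = 8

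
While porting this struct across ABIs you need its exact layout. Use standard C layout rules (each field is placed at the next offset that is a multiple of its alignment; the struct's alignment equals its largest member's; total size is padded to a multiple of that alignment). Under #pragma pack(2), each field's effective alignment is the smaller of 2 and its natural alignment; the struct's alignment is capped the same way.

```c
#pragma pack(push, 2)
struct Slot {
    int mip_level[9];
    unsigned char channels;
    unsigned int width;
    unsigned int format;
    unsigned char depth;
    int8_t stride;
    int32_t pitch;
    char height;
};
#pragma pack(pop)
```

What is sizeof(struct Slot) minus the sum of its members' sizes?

2

0..36  mip_level  (36B, 2-aligned)
36..37  channels  (1B, 1-aligned)
37..38  -- padding (1B)
38..42  width  (4B, 2-aligned)
42..46  format  (4B, 2-aligned)
46..47  depth  (1B, 1-aligned)
47..48  stride  (1B, 1-aligned)
48..52  pitch  (4B, 2-aligned)
52..53  height  (1B, 1-aligned)
53..54  -- tail padding (1B)
sizeof = 54, alignof = 2
data bytes 52, size 54 → padding 2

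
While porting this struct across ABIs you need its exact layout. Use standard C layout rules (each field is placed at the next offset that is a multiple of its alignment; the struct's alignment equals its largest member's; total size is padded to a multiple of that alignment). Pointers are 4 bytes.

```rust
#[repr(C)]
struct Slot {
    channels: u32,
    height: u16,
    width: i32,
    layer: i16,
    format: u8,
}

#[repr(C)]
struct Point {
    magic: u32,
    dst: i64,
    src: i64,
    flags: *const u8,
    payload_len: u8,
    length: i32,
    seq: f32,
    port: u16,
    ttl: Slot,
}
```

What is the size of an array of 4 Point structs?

256

Slot: 0..4  channels  (4B, 4-aligned); 4..6  height  (2B, 2-aligned); 6..8  -- padding (2B); 8..12  width  (4B, 4-aligned); 12..14  layer  (2B, 2-aligned); 14..15  format  (1B, 1-aligned); 15..16  -- tail padding (1B); sizeof = 16, alignof = 4
0..4  magic  (4B, 4-aligned)
4..8  -- padding (4B)
8..16  dst  (8B, 8-aligned)
16..24  src  (8B, 8-aligned)
24..28  flags  (4B, 4-aligned)
28..29  payload_len  (1B, 1-aligned)
29..32  -- padding (3B)
32..36  length  (4B, 4-aligned)
36..40  seq  (4B, 4-aligned)
40..42  port  (2B, 2-aligned)
42..44  -- padding (2B)
44..60  ttl  (16B, 4-aligned)
60..64  -- tail padding (4B)
sizeof = 64, alignof = 8
array of 4: 4 × 64 = 256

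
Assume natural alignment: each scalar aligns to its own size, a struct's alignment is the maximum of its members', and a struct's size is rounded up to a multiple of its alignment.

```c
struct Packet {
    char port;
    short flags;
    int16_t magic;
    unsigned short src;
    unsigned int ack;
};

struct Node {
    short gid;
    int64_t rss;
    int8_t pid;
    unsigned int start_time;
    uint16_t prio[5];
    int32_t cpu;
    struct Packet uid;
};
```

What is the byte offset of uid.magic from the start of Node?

44

Packet: port at 0 (size 1, align 1) → ends 1; pad 1 to align 2 for flags; flags at 2 (size 2, align 2) → ends 4; magic at 4 (size 2, align 2) → ends 6; src at 6 (size 2, align 2) → ends 8; ack at 8 (size 4, align 4) → ends 12; total 12 bytes, alignment 4
gid at 0 (size 2, align 2) → ends 2
pad 6 to align 8 for rss
rss at 8 (size 8, align 8) → ends 16
pid at 16 (size 1, align 1) → ends 17
pad 3 to align 4 for start_time
start_time at 20 (size 4, align 4) → ends 24
prio at 24 (size 10, align 2) → ends 34
pad 2 to align 4 for cpu
cpu at 36 (size 4, align 4) → ends 40
uid at 40 (size 12, align 4) → ends 52
within Packet: magic at 4
40 + 4 = 44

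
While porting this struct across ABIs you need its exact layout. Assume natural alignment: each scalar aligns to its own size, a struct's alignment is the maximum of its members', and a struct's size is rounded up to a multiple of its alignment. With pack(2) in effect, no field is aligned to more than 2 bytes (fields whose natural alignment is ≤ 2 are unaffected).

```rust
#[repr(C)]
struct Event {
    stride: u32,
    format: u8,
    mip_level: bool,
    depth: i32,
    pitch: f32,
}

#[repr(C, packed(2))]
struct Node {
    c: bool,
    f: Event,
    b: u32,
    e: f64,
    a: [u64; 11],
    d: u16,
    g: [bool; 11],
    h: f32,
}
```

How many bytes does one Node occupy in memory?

Event: @0: stride [4B, align 4] → 4; @4: format [1B, align 1] → 5; @5: mip_level [1B, align 1] → 6; +2 pad (align 4); @8: depth [4B, align 4] → 12; @12: pitch [4B, align 4] → 16; size 16, align 4
@0: c [1B, align 1] → 1
+1 pad (align 2)
@2: f [16B, align 2] → 18
@18: b [4B, align 2] → 22
@22: e [8B, align 2] → 30
@30: a [88B, align 2] → 118
@118: d [2B, align 2] → 120
@120: g [11B, align 1] → 131
+1 pad (align 2)
@132: h [4B, align 2] → 136
size 136, align 2

136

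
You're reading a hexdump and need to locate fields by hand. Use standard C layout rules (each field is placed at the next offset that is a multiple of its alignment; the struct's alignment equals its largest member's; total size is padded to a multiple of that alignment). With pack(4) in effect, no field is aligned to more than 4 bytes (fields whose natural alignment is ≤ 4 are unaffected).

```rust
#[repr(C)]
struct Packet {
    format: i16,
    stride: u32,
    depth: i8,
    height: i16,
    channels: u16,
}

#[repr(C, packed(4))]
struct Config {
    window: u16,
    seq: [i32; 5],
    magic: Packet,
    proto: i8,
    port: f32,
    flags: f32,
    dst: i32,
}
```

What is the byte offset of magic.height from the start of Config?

34

Packet: 0..2  format  (2B, 2-aligned); 2..4  -- padding (2B); 4..8  stride  (4B, 4-aligned); 8..9  depth  (1B, 1-aligned); 9..10  -- padding (1B); 10..12  height  (2B, 2-aligned); 12..14  channels  (2B, 2-aligned); 14..16  -- tail padding (2B); sizeof = 16, alignof = 4
0..2  window  (2B, 2-aligned)
2..4  -- padding (2B)
4..24  seq  (20B, 4-aligned)
24..40  magic  (16B, 4-aligned)
within Packet: height at 10
24 + 10 = 34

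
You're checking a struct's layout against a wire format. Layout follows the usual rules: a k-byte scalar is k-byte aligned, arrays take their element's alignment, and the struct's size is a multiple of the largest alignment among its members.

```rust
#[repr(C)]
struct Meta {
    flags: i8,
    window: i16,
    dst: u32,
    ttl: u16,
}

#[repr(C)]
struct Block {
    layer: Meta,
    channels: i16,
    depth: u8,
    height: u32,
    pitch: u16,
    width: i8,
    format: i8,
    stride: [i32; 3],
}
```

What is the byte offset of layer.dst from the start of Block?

4

Meta: @0: flags [1B, align 1] → 1; +1 pad (align 2); @2: window [2B, align 2] → 4; @4: dst [4B, align 4] → 8; @8: ttl [2B, align 2] → 10; +2 tail pad (align 4); size 12, align 4
@0: layer [12B, align 4] → 12
within Meta: dst at 4
0 + 4 = 4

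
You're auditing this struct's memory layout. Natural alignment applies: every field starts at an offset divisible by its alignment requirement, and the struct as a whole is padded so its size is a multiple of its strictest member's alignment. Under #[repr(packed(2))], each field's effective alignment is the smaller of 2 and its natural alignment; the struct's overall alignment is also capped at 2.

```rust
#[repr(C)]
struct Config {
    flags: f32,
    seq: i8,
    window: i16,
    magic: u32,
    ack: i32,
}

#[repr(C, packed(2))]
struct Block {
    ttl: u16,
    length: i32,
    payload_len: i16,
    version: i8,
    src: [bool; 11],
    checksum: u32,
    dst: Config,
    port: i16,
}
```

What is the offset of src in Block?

9

Config: 0..4  flags  (4B, 4-aligned); 4..5  seq  (1B, 1-aligned); 5..6  -- padding (1B); 6..8  window  (2B, 2-aligned); 8..12  magic  (4B, 4-aligned); 12..16  ack  (4B, 4-aligned); sizeof = 16, alignof = 4
0..2  ttl  (2B, 2-aligned)
2..6  length  (4B, 2-aligned)
6..8  payload_len  (2B, 2-aligned)
8..9  version  (1B, 1-aligned)
9..20  src  (11B, 1-aligned)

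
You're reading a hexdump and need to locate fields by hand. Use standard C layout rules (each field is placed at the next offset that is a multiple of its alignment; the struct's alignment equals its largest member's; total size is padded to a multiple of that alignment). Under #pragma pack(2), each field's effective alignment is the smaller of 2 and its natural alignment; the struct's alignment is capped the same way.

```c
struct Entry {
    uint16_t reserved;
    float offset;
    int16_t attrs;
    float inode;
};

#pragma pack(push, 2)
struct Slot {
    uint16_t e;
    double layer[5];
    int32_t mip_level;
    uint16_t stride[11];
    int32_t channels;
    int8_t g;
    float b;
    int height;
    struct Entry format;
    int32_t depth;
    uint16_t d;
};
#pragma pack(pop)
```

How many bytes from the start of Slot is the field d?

102

Entry: reserved at 0 (size 2, align 2) → ends 2; pad 2 to align 4 for offset; offset at 4 (size 4, align 4) → ends 8; attrs at 8 (size 2, align 2) → ends 10; pad 2 to align 4 for inode; inode at 12 (size 4, align 4) → ends 16; total 16 bytes, alignment 4
e at 0 (size 2, align 2) → ends 2
layer at 2 (size 40, align 2) → ends 42
mip_level at 42 (size 4, align 2) → ends 46
stride at 46 (size 22, align 2) → ends 68
channels at 68 (size 4, align 2) → ends 72
g at 72 (size 1, align 1) → ends 73
pad 1 to align 2 for b
b at 74 (size 4, align 2) → ends 78
height at 78 (size 4, align 2) → ends 82
format at 82 (size 16, align 2) → ends 98
depth at 98 (size 4, align 2) → ends 102
d at 102 (size 2, align 2) → ends 104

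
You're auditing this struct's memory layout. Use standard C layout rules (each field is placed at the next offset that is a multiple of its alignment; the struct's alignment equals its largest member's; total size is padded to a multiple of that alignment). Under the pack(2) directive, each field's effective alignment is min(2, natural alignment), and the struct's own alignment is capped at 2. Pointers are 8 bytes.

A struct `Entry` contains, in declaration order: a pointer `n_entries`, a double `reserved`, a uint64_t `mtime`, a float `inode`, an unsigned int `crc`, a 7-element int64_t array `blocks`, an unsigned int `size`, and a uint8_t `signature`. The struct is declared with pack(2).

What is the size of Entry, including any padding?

0..8  n_entries  (8B, 2-aligned)
8..16  reserved  (8B, 2-aligned)
16..24  mtime  (8B, 2-aligned)
24..28  inode  (4B, 2-aligned)
28..32  crc  (4B, 2-aligned)
32..88  blocks  (56B, 2-aligned)
88..92  size  (4B, 2-aligned)
92..93  signature  (1B, 1-aligned)
93..94  -- tail padding (1B)
sizeof = 94, alignof = 2

94 bytes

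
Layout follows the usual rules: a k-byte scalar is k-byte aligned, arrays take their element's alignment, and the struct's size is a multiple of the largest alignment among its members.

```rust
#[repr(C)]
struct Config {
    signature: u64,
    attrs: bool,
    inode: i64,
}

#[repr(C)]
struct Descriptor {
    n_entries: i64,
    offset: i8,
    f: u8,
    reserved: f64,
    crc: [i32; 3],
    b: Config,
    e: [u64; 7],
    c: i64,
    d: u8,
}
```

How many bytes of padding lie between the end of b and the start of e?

0

Config: 0..8  signature  (8B, 8-aligned); 8..9  attrs  (1B, 1-aligned); 9..16  -- padding (7B); 16..24  inode  (8B, 8-aligned); sizeof = 24, alignof = 8
0..8  n_entries  (8B, 8-aligned)
8..9  offset  (1B, 1-aligned)
9..10  f  (1B, 1-aligned)
10..16  -- padding (6B)
16..24  reserved  (8B, 8-aligned)
24..36  crc  (12B, 4-aligned)
36..40  -- padding (4B)
40..64  b  (24B, 8-aligned)
64..120  e  (56B, 8-aligned)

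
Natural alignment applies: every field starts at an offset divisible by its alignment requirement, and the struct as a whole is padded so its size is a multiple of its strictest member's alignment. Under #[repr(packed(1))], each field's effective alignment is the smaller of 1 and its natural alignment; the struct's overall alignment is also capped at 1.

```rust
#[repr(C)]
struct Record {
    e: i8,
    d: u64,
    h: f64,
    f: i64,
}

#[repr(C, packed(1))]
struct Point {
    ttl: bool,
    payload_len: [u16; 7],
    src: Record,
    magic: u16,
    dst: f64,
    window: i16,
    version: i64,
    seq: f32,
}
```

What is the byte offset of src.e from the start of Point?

15

Record: @0: e [1B, align 1] → 1; +7 pad (align 8); @8: d [8B, align 8] → 16; @16: h [8B, align 8] → 24; @24: f [8B, align 8] → 32; size 32, align 8
@0: ttl [1B, align 1] → 1
@1: payload_len [14B, align 1] → 15
@15: src [32B, align 1] → 47
within Record: e at 0
15 + 0 = 15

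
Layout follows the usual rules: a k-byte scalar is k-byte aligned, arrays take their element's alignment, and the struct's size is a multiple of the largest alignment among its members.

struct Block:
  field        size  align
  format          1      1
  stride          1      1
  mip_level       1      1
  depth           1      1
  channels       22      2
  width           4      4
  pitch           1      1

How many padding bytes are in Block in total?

5

@0: format [1B, align 1] → 1
@1: stride [1B, align 1] → 2
@2: mip_level [1B, align 1] → 3
@3: depth [1B, align 1] → 4
@4: channels [22B, align 2] → 26
+2 pad (align 4)
@28: width [4B, align 4] → 32
@32: pitch [1B, align 1] → 33
+3 tail pad (align 4)
size 36, align 4
data bytes 31, size 36 → padding 5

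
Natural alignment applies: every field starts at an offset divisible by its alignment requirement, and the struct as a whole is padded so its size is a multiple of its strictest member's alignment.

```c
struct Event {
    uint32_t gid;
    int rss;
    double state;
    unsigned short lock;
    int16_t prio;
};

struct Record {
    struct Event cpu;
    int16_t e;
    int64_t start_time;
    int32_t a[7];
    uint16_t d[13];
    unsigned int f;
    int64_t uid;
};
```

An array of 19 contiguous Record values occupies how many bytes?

2128

Event: @0: gid [4B, align 4] → 4; @4: rss [4B, align 4] → 8; @8: state [8B, align 8] → 16; @16: lock [2B, align 2] → 18; @18: prio [2B, align 2] → 20; +4 tail pad (align 8); size 24, align 8
@0: cpu [24B, align 8] → 24
@24: e [2B, align 2] → 26
+6 pad (align 8)
@32: start_time [8B, align 8] → 40
@40: a [28B, align 4] → 68
@68: d [26B, align 2] → 94
+2 pad (align 4)
@96: f [4B, align 4] → 100
+4 pad (align 8)
@104: uid [8B, align 8] → 112
size 112, align 8
array of 19: 19 × 112 = 2128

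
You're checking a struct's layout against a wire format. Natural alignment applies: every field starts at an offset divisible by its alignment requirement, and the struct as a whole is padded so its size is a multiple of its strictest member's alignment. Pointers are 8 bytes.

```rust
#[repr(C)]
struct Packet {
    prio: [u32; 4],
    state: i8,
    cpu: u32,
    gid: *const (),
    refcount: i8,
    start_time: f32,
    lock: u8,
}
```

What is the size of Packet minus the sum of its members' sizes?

@0: prio [16B, align 4] → 16
@16: state [1B, align 1] → 17
+3 pad (align 4)
@20: cpu [4B, align 4] → 24
@24: gid [8B, align 8] → 32
@32: refcount [1B, align 1] → 33
+3 pad (align 4)
@36: start_time [4B, align 4] → 40
@40: lock [1B, align 1] → 41
+7 tail pad (align 8)
size 48, align 8
data bytes 35, size 48 → padding 13

13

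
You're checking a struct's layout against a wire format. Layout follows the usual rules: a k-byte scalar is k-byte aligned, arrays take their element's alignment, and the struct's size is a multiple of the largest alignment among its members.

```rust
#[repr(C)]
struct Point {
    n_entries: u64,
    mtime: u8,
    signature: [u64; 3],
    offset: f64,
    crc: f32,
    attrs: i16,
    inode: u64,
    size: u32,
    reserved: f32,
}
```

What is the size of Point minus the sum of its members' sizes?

0..8  n_entries  (8B, 8-aligned)
8..9  mtime  (1B, 1-aligned)
9..16  -- padding (7B)
16..40  signature  (24B, 8-aligned)
40..48  offset  (8B, 8-aligned)
48..52  crc  (4B, 4-aligned)
52..54  attrs  (2B, 2-aligned)
54..56  -- padding (2B)
56..64  inode  (8B, 8-aligned)
64..68  size  (4B, 4-aligned)
68..72  reserved  (4B, 4-aligned)
sizeof = 72, alignof = 8
data bytes 63, size 72 → padding 9

9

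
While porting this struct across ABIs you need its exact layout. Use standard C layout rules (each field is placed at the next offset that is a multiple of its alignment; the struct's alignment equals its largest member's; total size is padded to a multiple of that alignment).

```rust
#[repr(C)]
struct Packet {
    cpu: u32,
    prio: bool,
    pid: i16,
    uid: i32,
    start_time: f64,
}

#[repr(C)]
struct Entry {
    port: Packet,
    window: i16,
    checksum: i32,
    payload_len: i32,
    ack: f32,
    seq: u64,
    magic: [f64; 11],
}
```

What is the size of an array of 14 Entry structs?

Packet: 0..4  cpu  (4B, 4-aligned); 4..5  prio  (1B, 1-aligned); 5..6  -- padding (1B); 6..8  pid  (2B, 2-aligned); 8..12  uid  (4B, 4-aligned); 12..16  -- padding (4B); 16..24  start_time  (8B, 8-aligned); sizeof = 24, alignof = 8
0..24  port  (24B, 8-aligned)
24..26  window  (2B, 2-aligned)
26..28  -- padding (2B)
28..32  checksum  (4B, 4-aligned)
32..36  payload_len  (4B, 4-aligned)
36..40  ack  (4B, 4-aligned)
40..48  seq  (8B, 8-aligned)
48..136  magic  (88B, 8-aligned)
sizeof = 136, alignof = 8
array of 14: 14 × 136 = 1904

1904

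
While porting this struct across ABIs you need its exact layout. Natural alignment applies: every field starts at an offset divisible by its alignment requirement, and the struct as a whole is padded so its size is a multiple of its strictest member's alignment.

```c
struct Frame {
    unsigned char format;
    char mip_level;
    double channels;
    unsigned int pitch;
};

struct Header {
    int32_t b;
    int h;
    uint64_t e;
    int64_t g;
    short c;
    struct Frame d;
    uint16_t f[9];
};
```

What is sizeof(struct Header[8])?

Frame: 0..1  format  (1B, 1-aligned); 1..2  mip_level  (1B, 1-aligned); 2..8  -- padding (6B); 8..16  channels  (8B, 8-aligned); 16..20  pitch  (4B, 4-aligned); 20..24  -- tail padding (4B); sizeof = 24, alignof = 8
0..4  b  (4B, 4-aligned)
4..8  h  (4B, 4-aligned)
8..16  e  (8B, 8-aligned)
16..24  g  (8B, 8-aligned)
24..26  c  (2B, 2-aligned)
26..32  -- padding (6B)
32..56  d  (24B, 8-aligned)
56..74  f  (18B, 2-aligned)
74..80  -- tail padding (6B)
sizeof = 80, alignof = 8
array of 8: 8 × 80 = 640

640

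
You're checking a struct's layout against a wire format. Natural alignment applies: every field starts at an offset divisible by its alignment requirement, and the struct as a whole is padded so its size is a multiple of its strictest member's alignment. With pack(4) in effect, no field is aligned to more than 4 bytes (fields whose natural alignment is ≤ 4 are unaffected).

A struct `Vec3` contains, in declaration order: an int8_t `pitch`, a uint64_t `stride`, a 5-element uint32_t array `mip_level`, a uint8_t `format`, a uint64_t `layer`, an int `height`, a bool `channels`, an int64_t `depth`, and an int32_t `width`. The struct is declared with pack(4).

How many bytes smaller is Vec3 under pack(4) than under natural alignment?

8

natural layout:
  pitch at 0 (size 1, align 1) → ends 1
  pad 7 to align 8 for stride
  stride at 8 (size 8, align 8) → ends 16
  mip_level at 16 (size 20, align 4) → ends 36
  format at 36 (size 1, align 1) → ends 37
  pad 3 to align 8 for layer
  layer at 40 (size 8, align 8) → ends 48
  height at 48 (size 4, align 4) → ends 52
  channels at 52 (size 1, align 1) → ends 53
  pad 3 to align 8 for depth
  depth at 56 (size 8, align 8) → ends 64
  width at 64 (size 4, align 4) → ends 68
  tail pad 4 to reach multiple of 8
  total 72 bytes, alignment 8
packed(4) layout:
  pitch at 0 (size 1, align 1) → ends 1
  pad 3 to align 4 for stride
  stride at 4 (size 8, align 4) → ends 12
  mip_level at 12 (size 20, align 4) → ends 32
  format at 32 (size 1, align 1) → ends 33
  pad 3 to align 4 for layer
  layer at 36 (size 8, align 4) → ends 44
  height at 44 (size 4, align 4) → ends 48
  channels at 48 (size 1, align 1) → ends 49
  pad 3 to align 4 for depth
  depth at 52 (size 8, align 4) → ends 60
  width at 60 (size 4, align 4) → ends 64
  total 64 bytes, alignment 4
72 − 64 = 8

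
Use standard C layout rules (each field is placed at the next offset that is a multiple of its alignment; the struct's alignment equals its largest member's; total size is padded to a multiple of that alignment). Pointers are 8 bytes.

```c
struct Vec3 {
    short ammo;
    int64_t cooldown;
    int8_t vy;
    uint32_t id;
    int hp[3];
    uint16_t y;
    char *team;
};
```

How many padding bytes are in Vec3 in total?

@0: ammo [2B, align 2] → 2
+6 pad (align 8)
@8: cooldown [8B, align 8] → 16
@16: vy [1B, align 1] → 17
+3 pad (align 4)
@20: id [4B, align 4] → 24
@24: hp [12B, align 4] → 36
@36: y [2B, align 2] → 38
+2 pad (align 8)
@40: team [8B, align 8] → 48
size 48, align 8
data bytes 37, size 48 → padding 11

11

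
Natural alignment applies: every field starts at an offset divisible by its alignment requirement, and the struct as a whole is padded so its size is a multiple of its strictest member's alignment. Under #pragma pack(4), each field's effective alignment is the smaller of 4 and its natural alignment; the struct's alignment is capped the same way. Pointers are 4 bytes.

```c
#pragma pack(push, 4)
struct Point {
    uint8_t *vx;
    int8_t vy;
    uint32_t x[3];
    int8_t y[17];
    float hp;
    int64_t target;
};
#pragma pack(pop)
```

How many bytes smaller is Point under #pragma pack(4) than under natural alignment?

4

natural layout:
  vx at 0 (size 4, align 4) → ends 4
  vy at 4 (size 1, align 1) → ends 5
  pad 3 to align 4 for x
  x at 8 (size 12, align 4) → ends 20
  y at 20 (size 17, align 1) → ends 37
  pad 3 to align 4 for hp
  hp at 40 (size 4, align 4) → ends 44
  pad 4 to align 8 for target
  target at 48 (size 8, align 8) → ends 56
  total 56 bytes, alignment 8
packed(4) layout:
  vx at 0 (size 4, align 4) → ends 4
  vy at 4 (size 1, align 1) → ends 5
  pad 3 to align 4 for x
  x at 8 (size 12, align 4) → ends 20
  y at 20 (size 17, align 1) → ends 37
  pad 3 to align 4 for hp
  hp at 40 (size 4, align 4) → ends 44
  target at 44 (size 8, align 4) → ends 52
  total 52 bytes, alignment 4
56 − 52 = 4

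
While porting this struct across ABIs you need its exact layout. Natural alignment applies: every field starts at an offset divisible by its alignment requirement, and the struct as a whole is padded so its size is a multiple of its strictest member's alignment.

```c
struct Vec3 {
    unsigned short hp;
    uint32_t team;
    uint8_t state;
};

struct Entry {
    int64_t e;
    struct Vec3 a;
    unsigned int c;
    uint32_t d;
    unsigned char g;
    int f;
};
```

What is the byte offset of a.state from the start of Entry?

Vec3: hp at 0 (size 2, align 2) → ends 2; pad 2 to align 4 for team; team at 4 (size 4, align 4) → ends 8; state at 8 (size 1, align 1) → ends 9; tail pad 3 to reach multiple of 4; total 12 bytes, alignment 4
e at 0 (size 8, align 8) → ends 8
a at 8 (size 12, align 4) → ends 20
within Vec3: state at 8
8 + 8 = 16

16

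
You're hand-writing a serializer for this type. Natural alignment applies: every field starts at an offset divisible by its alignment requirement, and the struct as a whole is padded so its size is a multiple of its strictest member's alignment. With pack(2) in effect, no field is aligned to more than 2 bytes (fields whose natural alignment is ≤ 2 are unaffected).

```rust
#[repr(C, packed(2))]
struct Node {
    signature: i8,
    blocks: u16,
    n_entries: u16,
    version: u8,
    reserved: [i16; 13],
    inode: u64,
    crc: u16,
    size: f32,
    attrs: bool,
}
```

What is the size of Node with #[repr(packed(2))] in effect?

50

0..1  signature  (1B, 1-aligned)
1..2  -- padding (1B)
2..4  blocks  (2B, 2-aligned)
4..6  n_entries  (2B, 2-aligned)
6..7  version  (1B, 1-aligned)
7..8  -- padding (1B)
8..34  reserved  (26B, 2-aligned)
34..42  inode  (8B, 2-aligned)
42..44  crc  (2B, 2-aligned)
44..48  size  (4B, 2-aligned)
48..49  attrs  (1B, 1-aligned)
49..50  -- tail padding (1B)
sizeof = 50, alignof = 2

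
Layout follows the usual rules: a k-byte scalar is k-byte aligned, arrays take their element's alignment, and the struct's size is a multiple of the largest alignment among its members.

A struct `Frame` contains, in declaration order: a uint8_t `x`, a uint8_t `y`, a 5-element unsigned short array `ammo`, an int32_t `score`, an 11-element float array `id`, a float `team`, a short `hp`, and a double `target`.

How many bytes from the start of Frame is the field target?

72

0..1  x  (1B, 1-aligned)
1..2  y  (1B, 1-aligned)
2..12  ammo  (10B, 2-aligned)
12..16  score  (4B, 4-aligned)
16..60  id  (44B, 4-aligned)
60..64  team  (4B, 4-aligned)
64..66  hp  (2B, 2-aligned)
66..72  -- padding (6B)
72..80  target  (8B, 8-aligned)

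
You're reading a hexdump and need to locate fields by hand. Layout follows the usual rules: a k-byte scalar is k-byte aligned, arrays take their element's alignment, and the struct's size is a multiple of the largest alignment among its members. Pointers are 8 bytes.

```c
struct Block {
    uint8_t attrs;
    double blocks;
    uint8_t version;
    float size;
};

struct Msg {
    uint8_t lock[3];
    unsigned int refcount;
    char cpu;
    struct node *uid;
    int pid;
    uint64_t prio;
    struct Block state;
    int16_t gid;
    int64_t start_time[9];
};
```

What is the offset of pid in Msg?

24

Block: @0: attrs [1B, align 1] → 1; +7 pad (align 8); @8: blocks [8B, align 8] → 16; @16: version [1B, align 1] → 17; +3 pad (align 4); @20: size [4B, align 4] → 24; size 24, align 8
@0: lock [3B, align 1] → 3
+1 pad (align 4)
@4: refcount [4B, align 4] → 8
@8: cpu [1B, align 1] → 9
+7 pad (align 8)
@16: uid [8B, align 8] → 24
@24: pid [4B, align 4] → 28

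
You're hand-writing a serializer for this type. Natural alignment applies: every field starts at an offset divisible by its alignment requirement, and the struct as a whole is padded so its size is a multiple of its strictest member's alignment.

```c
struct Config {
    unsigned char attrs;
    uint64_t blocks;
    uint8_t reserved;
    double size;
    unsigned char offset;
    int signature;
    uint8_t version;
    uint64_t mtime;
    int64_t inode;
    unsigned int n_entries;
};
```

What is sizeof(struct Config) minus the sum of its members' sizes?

28

0..1  attrs  (1B, 1-aligned)
1..8  -- padding (7B)
8..16  blocks  (8B, 8-aligned)
16..17  reserved  (1B, 1-aligned)
17..24  -- padding (7B)
24..32  size  (8B, 8-aligned)
32..33  offset  (1B, 1-aligned)
33..36  -- padding (3B)
36..40  signature  (4B, 4-aligned)
40..41  version  (1B, 1-aligned)
41..48  -- padding (7B)
48..56  mtime  (8B, 8-aligned)
56..64  inode  (8B, 8-aligned)
64..68  n_entries  (4B, 4-aligned)
68..72  -- tail padding (4B)
sizeof = 72, alignof = 8
data bytes 44, size 72 → padding 28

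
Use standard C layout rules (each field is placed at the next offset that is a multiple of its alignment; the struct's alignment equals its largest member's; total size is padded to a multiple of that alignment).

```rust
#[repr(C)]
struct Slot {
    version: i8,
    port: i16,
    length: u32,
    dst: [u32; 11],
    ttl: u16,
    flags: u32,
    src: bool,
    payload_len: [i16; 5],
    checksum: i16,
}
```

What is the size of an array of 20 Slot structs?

@0: version [1B, align 1] → 1
+1 pad (align 2)
@2: port [2B, align 2] → 4
@4: length [4B, align 4] → 8
@8: dst [44B, align 4] → 52
@52: ttl [2B, align 2] → 54
+2 pad (align 4)
@56: flags [4B, align 4] → 60
@60: src [1B, align 1] → 61
+1 pad (align 2)
@62: payload_len [10B, align 2] → 72
@72: checksum [2B, align 2] → 74
+2 tail pad (align 4)
size 76, align 4
array of 20: 20 × 76 = 1520

1520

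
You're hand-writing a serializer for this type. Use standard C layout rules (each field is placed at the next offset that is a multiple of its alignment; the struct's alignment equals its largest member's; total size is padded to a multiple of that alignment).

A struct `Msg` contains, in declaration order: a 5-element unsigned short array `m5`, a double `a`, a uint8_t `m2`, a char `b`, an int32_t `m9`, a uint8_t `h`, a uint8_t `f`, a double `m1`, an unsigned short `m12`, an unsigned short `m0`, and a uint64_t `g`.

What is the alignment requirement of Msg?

member alignments: m5=2, a=8, m2=1, b=1, m9=4, h=1, f=1, m1=8, m12=2, m0=2, g=8
max = 8

8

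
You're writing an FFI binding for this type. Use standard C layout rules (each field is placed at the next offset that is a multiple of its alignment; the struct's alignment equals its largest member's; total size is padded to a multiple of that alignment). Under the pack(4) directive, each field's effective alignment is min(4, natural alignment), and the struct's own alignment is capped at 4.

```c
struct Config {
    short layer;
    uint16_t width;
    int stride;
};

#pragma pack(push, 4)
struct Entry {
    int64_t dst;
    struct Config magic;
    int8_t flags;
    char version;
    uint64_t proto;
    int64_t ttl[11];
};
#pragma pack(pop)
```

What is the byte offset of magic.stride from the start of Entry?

12

Config: 0..2  layer  (2B, 2-aligned); 2..4  width  (2B, 2-aligned); 4..8  stride  (4B, 4-aligned); sizeof = 8, alignof = 4
0..8  dst  (8B, 4-aligned)
8..16  magic  (8B, 4-aligned)
within Config: stride at 4
8 + 4 = 12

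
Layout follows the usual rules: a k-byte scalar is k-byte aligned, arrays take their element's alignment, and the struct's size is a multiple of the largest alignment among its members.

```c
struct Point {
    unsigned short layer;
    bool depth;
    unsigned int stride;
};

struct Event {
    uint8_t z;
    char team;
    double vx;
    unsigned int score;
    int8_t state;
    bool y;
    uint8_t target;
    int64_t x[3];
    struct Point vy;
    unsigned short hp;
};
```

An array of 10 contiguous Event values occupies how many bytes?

Point: @0: layer [2B, align 2] → 2; @2: depth [1B, align 1] → 3; +1 pad (align 4); @4: stride [4B, align 4] → 8; size 8, align 4
@0: z [1B, align 1] → 1
@1: team [1B, align 1] → 2
+6 pad (align 8)
@8: vx [8B, align 8] → 16
@16: score [4B, align 4] → 20
@20: state [1B, align 1] → 21
@21: y [1B, align 1] → 22
@22: target [1B, align 1] → 23
+1 pad (align 8)
@24: x [24B, align 8] → 48
@48: vy [8B, align 4] → 56
@56: hp [2B, align 2] → 58
+6 tail pad (align 8)
size 64, align 8
array of 10: 10 × 64 = 640

640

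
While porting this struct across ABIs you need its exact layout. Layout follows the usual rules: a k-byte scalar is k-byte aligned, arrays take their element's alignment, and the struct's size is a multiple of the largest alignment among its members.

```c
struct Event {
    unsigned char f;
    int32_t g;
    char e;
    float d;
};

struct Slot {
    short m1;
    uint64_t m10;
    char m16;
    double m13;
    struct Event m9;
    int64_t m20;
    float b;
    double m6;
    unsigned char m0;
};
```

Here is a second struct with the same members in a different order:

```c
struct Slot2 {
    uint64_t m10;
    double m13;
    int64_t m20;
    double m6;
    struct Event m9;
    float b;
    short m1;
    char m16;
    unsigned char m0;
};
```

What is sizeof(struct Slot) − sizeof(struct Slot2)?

24

Event: f at 0 (size 1, align 1) → ends 1; pad 3 to align 4 for g; g at 4 (size 4, align 4) → ends 8; e at 8 (size 1, align 1) → ends 9; pad 3 to align 4 for d; d at 12 (size 4, align 4) → ends 16; total 16 bytes, alignment 4
m1 at 0 (size 2, align 2) → ends 2
pad 6 to align 8 for m10
m10 at 8 (size 8, align 8) → ends 16
m16 at 16 (size 1, align 1) → ends 17
pad 7 to align 8 for m13
m13 at 24 (size 8, align 8) → ends 32
m9 at 32 (size 16, align 4) → ends 48
m20 at 48 (size 8, align 8) → ends 56
b at 56 (size 4, align 4) → ends 60
pad 4 to align 8 for m6
m6 at 64 (size 8, align 8) → ends 72
m0 at 72 (size 1, align 1) → ends 73
tail pad 7 to reach multiple of 8
total 80 bytes, alignment 8
— Slot2 —
m10 at 0 (size 8, align 8) → ends 8
m13 at 8 (size 8, align 8) → ends 16
m20 at 16 (size 8, align 8) → ends 24
m6 at 24 (size 8, align 8) → ends 32
m9 at 32 (size 16, align 4) → ends 48
b at 48 (size 4, align 4) → ends 52
m1 at 52 (size 2, align 2) → ends 54
m16 at 54 (size 1, align 1) → ends 55
m0 at 55 (size 1, align 1) → ends 56
total 56 bytes, alignment 8
80 − 56 = 24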